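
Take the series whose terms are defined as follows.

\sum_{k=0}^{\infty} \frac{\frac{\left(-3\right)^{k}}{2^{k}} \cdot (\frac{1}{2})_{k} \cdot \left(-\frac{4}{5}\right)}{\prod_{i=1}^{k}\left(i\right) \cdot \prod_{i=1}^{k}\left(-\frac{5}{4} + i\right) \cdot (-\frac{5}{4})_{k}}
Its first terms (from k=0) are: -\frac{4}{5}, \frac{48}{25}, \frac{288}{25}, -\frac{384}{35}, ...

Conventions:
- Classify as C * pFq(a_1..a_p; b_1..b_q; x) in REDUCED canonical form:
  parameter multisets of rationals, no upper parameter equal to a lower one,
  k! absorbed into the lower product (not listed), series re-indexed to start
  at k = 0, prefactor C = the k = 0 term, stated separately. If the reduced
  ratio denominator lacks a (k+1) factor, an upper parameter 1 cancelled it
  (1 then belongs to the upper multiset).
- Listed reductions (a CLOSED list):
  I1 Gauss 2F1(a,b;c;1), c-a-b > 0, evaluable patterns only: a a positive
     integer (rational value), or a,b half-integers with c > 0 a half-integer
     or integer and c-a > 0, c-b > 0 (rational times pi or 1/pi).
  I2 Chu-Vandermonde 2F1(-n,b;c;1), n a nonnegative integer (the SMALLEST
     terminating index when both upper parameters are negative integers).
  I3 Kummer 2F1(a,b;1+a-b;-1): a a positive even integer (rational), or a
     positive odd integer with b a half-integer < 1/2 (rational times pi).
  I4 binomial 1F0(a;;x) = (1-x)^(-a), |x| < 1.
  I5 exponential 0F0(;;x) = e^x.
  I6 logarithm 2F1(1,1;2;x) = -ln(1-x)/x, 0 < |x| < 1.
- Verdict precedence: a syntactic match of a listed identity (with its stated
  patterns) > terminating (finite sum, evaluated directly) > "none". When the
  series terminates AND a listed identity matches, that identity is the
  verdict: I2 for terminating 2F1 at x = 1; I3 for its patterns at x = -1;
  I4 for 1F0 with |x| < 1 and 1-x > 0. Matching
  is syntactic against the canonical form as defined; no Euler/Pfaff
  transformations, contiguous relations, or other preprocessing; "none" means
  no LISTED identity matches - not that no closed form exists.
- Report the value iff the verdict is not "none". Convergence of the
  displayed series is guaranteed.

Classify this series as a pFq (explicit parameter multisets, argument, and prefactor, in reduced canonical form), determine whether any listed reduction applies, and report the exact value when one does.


With C = -\frac{4}{5}: the canonical form is 1F2(\frac{1}{2}; -\frac{5}{4}, -\frac{1}{4}; -\frac{3}{2}). Verdict: none - at argument -\frac{3}{2} the multisets {\frac{1}{2}} ; {-\frac{5}{4}, -\frac{1}{4}} match no listed identity.

Key observation: t_0 = -\frac{4}{5} here, and the product of the first k integers (C = -4/5) is k!.
Consecutive-term ratio: r(k) = -\frac{3}{2} * (k+\frac{1}{2}) / [(k-\frac{5}{4}) (k-\frac{1}{4}) (k+1)] ; factor over Q: parameters, x = -\frac{3}{2}, and C = -\frac{4}{5}.


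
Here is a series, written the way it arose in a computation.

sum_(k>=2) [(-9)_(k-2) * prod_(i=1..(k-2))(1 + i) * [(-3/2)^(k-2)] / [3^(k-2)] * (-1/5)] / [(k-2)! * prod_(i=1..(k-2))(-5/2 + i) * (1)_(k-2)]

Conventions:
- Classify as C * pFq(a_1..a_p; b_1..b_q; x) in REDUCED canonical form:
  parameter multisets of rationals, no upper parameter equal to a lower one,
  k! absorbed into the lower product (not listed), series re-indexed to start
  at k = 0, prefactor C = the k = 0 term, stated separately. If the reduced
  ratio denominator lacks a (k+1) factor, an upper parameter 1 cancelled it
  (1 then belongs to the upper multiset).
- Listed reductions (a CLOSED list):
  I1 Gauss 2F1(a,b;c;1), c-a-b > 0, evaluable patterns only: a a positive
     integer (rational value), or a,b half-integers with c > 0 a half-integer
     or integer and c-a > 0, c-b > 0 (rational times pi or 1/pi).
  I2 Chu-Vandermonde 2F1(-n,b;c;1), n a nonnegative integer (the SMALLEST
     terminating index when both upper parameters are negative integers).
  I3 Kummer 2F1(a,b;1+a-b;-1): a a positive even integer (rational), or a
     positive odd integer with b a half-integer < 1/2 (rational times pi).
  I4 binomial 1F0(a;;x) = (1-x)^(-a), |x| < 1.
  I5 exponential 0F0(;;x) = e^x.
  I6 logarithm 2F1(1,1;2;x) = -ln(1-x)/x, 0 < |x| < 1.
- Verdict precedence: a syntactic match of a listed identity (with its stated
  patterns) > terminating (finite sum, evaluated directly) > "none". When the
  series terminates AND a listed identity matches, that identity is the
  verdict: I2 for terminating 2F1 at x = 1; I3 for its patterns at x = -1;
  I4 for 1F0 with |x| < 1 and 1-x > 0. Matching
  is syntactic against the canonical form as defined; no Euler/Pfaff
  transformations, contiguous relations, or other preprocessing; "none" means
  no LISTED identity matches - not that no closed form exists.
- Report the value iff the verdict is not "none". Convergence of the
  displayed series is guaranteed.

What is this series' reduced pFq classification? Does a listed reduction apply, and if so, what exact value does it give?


Key step: t_0 being -1/5, the two k-th powers (C = -1/5) combine into one argument.
Ratio: r(k) = (-1/2) * (k-9) (k+2) / [(k-3/2) (k+1) (k+1)] ; factor over Q: parameters, x = (-1/2), and C = -1/5.

This is -1/5 * 2F2(-9, 2; -3/2, 1; -1/2) in reduced canonical form. Verdict: terminating - the sum ends at index 9 because -9 is a negative integer; exact evaluation follows. Its exact value is -93961072/2027025.


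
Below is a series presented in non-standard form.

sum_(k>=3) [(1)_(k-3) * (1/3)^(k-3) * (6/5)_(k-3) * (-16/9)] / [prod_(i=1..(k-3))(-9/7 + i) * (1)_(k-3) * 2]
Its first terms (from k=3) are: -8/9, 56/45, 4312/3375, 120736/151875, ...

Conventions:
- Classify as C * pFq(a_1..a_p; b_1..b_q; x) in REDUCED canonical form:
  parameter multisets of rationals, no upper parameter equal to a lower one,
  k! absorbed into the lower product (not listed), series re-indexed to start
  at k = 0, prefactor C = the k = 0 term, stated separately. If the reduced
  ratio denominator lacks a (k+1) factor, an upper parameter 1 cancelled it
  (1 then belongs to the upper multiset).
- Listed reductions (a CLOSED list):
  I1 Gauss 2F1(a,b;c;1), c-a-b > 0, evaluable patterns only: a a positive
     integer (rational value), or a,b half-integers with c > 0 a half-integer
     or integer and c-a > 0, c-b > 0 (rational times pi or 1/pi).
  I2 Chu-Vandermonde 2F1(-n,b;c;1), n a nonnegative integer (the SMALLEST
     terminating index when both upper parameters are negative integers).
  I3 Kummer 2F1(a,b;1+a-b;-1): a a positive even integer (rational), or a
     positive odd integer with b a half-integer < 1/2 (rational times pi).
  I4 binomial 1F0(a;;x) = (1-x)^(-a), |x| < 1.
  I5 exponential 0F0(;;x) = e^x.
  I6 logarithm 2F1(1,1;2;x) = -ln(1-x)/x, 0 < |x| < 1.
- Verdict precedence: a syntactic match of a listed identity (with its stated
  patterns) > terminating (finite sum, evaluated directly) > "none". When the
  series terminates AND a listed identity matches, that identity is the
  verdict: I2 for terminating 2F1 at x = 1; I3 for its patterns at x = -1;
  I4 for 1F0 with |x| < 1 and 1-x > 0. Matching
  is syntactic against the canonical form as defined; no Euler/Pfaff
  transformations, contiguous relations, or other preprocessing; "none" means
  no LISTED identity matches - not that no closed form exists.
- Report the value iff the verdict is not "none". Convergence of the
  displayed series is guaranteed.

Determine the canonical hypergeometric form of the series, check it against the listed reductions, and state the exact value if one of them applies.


The series (x = 1/3) is 2F1: upper {1, 6/5}, lower {-2/7}, prefactor -8/9. Verdict: none (x = 1/3): each listed identity misses the multisets {1, 6/5} ; {-2/7}.

First insight: t_0 = -8/9 here, and the constant factors (C = -8/9, x = 1/3) combine into one prefactor.
Ratio: r(k) = (1/3) * (k+1) (k+6/5) / [(k-2/7) (k+1)] - poly over poly, x = (1/3) from leading terms; C = -8/9 at k = 0.


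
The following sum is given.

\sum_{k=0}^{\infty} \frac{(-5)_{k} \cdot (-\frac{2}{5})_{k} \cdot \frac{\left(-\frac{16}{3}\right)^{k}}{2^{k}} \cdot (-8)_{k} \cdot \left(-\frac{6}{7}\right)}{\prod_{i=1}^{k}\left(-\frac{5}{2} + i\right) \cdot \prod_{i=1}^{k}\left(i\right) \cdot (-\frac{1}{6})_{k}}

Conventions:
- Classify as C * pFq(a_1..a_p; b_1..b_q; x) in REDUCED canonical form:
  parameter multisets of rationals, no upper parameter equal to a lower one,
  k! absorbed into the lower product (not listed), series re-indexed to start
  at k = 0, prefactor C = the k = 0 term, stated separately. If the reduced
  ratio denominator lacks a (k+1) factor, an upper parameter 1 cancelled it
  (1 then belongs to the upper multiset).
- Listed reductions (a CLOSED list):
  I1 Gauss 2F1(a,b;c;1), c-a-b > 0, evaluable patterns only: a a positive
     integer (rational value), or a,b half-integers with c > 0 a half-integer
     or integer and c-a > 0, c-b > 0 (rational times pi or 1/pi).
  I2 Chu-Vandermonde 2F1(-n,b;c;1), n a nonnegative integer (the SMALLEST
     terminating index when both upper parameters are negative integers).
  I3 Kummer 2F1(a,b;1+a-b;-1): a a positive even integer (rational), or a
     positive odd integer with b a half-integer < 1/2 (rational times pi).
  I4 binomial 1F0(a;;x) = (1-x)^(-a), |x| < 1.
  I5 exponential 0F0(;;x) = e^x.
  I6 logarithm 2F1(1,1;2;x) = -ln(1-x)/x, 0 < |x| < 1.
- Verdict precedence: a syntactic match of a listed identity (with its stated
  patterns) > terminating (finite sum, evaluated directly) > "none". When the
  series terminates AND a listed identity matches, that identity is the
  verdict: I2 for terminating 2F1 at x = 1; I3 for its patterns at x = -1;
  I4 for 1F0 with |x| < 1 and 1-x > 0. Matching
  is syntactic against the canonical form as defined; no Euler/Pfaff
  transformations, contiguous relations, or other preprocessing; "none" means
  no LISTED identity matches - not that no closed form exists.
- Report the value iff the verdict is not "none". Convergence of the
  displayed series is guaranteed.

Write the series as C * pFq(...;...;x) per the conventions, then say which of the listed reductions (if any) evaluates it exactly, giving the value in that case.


Key step: from the first term -\frac{6}{7}: the lower running product (prefactor -6/7) is a rising factorial.
Adjacent-term ratio: r(k) = -\frac{8}{3} * (k-8) (k-5) (k-\frac{2}{5}) / [(k-\frac{3}{2}) (k-\frac{1}{6}) (k+1)] - rational in k, leading ratio -\frac{8}{3}; with t_0 = -\frac{6}{7}, classification follows.

Reduced: x = -\frac{8}{3}, 3F2, upper = {-8, -5, -\frac{2}{5}}, lower = {-\frac{3}{2}, -\frac{1}{6}}, C = -\frac{6}{7}. Verdict: terminating - the sum ends at index 5 because -5 is a negative integer; exact evaluation follows. Sum: \frac{15860474677954}{470421875}.


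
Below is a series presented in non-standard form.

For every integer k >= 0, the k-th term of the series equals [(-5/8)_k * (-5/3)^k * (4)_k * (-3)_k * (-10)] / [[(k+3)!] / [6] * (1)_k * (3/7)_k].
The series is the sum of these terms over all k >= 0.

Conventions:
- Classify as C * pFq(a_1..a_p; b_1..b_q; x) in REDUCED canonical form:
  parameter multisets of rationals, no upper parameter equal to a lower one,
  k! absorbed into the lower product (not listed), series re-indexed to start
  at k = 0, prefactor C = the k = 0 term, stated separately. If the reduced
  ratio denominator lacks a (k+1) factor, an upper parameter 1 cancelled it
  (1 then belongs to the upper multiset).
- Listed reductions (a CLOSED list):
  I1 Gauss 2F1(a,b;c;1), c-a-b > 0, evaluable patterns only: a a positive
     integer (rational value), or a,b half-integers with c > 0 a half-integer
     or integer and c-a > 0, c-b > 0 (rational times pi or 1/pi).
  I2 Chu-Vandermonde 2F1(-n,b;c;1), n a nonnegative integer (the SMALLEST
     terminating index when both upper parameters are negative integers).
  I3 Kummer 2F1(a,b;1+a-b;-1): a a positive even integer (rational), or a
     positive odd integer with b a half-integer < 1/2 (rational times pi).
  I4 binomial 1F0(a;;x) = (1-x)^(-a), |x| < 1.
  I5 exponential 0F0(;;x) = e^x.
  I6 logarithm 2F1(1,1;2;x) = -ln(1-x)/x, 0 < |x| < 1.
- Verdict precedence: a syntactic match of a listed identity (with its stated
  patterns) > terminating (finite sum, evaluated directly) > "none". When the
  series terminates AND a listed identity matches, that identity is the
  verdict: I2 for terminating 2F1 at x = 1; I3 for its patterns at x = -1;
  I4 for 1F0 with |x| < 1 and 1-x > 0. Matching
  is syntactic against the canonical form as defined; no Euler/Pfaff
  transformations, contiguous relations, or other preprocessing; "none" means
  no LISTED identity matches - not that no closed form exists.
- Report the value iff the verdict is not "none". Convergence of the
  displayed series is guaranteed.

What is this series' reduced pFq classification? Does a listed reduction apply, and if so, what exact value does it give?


This is -10 * 2F1(-3, -5/8; 3/7; -5/3) in reduced canonical form. Verdict: terminating - upper -3 stops the sum at k = 3; the 4 terms are added exactly. Hence: 24641045/235008.

Key observation: t_0 = -10 here, and the parameter 4 appears in both the upper and lower lists and cancels.
Step ratio: r(k) = (-5/3) * (k-3) (k-5/8) / [(k+3/7) (k+1)] ; factor over Q: parameters, x = (-5/3), and C = -10.


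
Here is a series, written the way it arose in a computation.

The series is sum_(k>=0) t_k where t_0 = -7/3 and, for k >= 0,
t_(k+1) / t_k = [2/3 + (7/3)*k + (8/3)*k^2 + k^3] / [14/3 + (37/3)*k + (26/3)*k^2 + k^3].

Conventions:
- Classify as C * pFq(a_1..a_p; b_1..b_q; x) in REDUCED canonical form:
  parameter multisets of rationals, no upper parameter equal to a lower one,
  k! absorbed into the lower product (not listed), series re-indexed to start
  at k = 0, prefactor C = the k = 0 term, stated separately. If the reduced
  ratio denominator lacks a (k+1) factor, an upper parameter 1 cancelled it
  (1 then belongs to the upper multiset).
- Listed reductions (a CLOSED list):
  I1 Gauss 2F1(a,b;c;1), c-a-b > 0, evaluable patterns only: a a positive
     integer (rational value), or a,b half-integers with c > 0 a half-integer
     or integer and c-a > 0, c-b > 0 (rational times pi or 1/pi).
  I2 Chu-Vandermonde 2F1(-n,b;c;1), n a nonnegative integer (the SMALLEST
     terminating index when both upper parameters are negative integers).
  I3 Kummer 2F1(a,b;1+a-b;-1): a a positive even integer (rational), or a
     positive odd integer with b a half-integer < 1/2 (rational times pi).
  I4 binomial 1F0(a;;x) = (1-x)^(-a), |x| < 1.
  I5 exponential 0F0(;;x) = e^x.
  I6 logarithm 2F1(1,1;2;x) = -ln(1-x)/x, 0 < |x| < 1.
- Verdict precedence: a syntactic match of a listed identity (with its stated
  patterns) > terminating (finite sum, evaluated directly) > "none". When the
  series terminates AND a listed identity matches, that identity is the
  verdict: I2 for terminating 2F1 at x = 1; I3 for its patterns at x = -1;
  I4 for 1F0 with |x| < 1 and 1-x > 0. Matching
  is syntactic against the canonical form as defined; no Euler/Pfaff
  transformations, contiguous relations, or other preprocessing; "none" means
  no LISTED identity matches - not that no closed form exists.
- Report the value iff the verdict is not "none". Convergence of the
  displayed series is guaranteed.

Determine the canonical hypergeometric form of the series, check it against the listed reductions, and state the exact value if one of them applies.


Classification (C = -7/3): 2F1 with upper {1, 1}, lower {7}, argument x = 1. Verdict: Gauss's theorem (I1) matches (x = 1: the Gamma ratio telescopes since c-a-b = 5 > 0 and a = 1 in Z>0). Sum: -14/5.

Structural cue: t_0 = -7/3 here, and factor the ratio over Q (C = -7/3, x = 1): negated roots = parameters.
Step ratio: r(k) = 1 * (k+1) (k+1) / [(k+7) (k+1)] ; factor over Q: parameters, x = 1, and C = -7/3.


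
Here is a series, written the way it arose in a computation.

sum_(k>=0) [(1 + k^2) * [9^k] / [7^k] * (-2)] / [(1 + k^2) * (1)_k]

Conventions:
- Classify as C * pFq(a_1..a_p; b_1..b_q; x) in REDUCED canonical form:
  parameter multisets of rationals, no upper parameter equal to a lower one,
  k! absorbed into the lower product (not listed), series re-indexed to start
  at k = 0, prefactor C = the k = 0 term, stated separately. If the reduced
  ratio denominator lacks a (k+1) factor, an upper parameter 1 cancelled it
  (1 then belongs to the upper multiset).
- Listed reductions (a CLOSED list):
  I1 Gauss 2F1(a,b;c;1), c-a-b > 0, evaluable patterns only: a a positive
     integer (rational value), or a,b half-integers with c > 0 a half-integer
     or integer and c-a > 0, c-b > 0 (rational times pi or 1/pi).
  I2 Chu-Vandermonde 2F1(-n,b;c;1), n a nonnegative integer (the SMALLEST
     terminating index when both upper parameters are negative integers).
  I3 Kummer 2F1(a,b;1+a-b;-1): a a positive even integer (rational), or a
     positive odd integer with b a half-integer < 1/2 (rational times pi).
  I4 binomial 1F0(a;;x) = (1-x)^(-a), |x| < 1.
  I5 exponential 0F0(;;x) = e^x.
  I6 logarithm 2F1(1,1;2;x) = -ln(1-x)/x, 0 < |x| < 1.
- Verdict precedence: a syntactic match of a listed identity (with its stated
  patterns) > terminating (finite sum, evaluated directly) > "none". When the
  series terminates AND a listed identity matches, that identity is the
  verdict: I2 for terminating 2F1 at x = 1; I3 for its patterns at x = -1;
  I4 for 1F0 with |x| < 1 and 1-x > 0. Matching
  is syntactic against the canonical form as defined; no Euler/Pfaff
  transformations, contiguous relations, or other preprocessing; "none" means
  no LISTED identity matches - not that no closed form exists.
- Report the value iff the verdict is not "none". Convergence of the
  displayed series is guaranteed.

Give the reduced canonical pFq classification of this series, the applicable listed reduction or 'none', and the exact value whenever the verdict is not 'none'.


Key observation: t_0 = -2 here, and (1)_k (C = -2) is k! itself.
Term ratio: r(k) = (9/7) * 1 / [(k+1)] - poly over poly, x = (9/7) from leading terms; C = -2 at k = 0.

Prefactor -2, argument 9/7: 0F0 with upper {-} over lower {-}. Verdict at x = 9/7: the exponential series (I5) matches (the 0F0 exponential series at x = 9/7). Value: (-2) * e^(9/7).


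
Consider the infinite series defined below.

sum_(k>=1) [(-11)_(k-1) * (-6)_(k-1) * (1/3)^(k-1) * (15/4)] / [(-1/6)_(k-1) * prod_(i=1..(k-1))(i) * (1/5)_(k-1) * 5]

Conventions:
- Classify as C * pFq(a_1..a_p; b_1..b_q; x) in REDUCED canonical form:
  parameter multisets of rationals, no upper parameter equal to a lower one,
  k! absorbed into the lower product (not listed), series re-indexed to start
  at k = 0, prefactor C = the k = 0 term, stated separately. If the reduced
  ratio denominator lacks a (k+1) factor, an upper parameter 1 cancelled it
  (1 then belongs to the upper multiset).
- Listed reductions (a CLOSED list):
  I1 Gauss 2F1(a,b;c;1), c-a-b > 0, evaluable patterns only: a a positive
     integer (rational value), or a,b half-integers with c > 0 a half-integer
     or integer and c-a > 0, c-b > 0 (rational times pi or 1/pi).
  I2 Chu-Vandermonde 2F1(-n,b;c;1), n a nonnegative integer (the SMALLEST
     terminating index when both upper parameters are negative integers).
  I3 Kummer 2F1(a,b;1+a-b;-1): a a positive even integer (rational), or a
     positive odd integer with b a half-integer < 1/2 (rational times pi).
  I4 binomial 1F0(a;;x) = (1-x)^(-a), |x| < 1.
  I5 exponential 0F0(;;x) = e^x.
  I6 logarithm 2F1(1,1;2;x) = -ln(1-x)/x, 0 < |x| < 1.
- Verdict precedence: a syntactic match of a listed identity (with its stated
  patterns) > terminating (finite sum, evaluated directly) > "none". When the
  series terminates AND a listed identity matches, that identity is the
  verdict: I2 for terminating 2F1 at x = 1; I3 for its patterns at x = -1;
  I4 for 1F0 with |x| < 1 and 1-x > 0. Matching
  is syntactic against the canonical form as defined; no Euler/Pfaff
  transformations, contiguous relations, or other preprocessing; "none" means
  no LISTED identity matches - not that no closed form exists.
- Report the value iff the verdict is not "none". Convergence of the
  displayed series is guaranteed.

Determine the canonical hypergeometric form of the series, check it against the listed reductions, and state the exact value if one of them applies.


Reduced: x = 1/3, 2F2, upper = {-11, -6}, lower = {-1/6, 1/5}, C = 3/4. Verdict: terminating. With -6 upstairs the series is a 7-term polynomial sum; evaluated term by term. Hence: -62690015529/6485908.

First insight: x = (1/3) and the product of the first k integers (prefactor 3/4) is k!.
Step ratio: r(k) = (1/3) * (k-11) (k-6) / [(k-1/6) (k+1/5) (k+1)] - rational in k, leading ratio (1/3); with t_0 = 3/4, classification follows.


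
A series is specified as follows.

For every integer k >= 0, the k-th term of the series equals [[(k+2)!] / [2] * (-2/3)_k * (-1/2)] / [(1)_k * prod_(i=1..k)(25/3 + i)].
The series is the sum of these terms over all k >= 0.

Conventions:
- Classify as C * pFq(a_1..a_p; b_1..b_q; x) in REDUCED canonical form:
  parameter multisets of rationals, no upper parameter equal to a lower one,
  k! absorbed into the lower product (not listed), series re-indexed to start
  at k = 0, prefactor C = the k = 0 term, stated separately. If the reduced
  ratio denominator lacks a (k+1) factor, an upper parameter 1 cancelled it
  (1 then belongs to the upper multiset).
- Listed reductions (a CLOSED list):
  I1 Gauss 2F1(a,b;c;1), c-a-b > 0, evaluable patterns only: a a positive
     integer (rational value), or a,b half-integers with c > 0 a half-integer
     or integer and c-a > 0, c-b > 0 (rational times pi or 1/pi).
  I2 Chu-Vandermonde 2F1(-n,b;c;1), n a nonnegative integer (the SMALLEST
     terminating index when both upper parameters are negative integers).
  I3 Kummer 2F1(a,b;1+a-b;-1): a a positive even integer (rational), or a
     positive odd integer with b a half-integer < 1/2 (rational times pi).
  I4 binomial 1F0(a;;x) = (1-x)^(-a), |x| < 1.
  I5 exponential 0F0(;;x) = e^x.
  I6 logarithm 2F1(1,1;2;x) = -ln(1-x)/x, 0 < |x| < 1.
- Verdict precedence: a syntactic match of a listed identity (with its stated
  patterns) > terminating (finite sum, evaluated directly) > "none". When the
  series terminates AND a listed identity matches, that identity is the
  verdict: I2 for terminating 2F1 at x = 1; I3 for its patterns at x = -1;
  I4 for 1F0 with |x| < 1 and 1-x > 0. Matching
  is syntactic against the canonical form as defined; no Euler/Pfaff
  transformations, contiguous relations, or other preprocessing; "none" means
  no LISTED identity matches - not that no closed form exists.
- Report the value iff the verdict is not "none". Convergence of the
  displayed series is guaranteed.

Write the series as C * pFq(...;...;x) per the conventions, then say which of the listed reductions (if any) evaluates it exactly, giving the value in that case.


x = 1 here; the reduced form reads 2F1, upper {-2/3, 3}, lower {28/3}, C = -1/2. Verdict at x = 1: Gauss (I1, integer-parameter pattern) matches (x = 1: the Gamma ratio telescopes since c-a-b = 7 > 0 and a = 3 in Z>0). Its exact value is -5225/13608.

The tell: with t_0 = -1/2, the lower running product (prefactor -1/2) is a rising factorial.
Ratio: r(k) = 1 * (k-2/3) (k+3) / [(k+28/3) (k+1)] - rational in k. x = 1; t_0 = -1/2; negate the roots.


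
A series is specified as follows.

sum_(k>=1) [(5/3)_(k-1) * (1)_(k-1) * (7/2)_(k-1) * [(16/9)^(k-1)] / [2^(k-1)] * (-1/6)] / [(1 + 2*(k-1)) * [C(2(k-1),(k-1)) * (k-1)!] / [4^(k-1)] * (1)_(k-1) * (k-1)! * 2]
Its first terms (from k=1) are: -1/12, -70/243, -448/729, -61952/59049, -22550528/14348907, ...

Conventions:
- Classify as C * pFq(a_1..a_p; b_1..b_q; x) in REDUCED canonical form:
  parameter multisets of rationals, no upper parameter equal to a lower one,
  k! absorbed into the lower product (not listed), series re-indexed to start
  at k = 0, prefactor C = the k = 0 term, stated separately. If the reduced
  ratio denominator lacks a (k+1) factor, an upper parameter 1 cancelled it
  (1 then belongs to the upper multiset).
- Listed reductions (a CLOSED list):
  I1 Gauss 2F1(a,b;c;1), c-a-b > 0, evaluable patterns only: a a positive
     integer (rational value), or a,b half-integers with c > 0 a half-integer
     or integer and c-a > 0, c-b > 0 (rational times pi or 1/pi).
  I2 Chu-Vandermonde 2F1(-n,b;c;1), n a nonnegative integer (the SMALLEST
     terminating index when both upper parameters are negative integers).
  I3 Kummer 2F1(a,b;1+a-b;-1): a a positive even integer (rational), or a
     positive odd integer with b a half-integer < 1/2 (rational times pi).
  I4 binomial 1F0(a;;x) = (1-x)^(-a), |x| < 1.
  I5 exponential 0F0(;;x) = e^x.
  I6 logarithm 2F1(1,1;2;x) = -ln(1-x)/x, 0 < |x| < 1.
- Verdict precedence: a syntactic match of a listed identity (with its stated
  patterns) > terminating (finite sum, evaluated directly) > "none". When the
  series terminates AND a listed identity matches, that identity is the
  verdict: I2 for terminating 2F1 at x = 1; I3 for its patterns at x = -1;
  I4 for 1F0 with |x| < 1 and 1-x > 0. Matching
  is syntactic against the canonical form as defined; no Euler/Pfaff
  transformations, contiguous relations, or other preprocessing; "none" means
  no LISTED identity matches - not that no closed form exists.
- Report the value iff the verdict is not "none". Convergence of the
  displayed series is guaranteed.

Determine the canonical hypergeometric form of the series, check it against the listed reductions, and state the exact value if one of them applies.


x = 8/9 here; the reduced form reads 2F1, upper {5/3, 7/2}, lower {3/2}, C = -1/12. Verdict: none here - no I1-I6 shape fits x = 8/9 with lower {3/2}.

Key step: from the first term -1/12: the two k-th powers (prefactor -1/12) combine into one argument.
Step ratio: r(k) = (8/9) * (k+5/3) (k+7/2) / [(k+3/2) (k+1)] ; factor over Q: parameters, x = (8/9), and C = -1/12.


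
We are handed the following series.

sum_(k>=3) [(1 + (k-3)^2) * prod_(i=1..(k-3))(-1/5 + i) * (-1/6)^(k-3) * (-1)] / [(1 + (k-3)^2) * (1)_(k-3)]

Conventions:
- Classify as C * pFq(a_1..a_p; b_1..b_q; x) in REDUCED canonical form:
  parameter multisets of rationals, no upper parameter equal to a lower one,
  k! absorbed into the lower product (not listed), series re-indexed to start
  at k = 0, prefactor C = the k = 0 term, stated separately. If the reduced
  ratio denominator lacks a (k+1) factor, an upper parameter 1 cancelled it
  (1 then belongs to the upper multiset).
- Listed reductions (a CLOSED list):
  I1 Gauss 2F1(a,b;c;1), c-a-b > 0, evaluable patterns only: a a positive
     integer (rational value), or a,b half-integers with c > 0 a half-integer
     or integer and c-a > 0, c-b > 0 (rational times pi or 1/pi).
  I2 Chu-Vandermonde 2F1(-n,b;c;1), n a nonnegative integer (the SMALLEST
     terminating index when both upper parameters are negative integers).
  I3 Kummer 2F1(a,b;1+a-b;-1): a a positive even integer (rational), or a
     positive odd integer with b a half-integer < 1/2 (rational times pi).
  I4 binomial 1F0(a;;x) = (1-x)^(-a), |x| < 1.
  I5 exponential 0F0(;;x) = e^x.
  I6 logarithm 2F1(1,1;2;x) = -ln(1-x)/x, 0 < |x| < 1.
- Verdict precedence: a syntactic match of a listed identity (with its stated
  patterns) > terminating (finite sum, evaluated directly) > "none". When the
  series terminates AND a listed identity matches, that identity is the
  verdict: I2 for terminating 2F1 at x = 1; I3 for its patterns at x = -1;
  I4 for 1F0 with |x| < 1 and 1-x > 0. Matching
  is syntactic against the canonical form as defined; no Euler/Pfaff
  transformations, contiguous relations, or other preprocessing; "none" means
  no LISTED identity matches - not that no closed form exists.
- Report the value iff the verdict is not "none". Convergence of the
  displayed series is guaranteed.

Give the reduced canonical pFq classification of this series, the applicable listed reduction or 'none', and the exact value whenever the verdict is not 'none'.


This is -1 * 1F0(4/5; -; -1/6) in reduced canonical form. Verdict: the binomial series (I4) fires (the 1F0 binomial series: exponent -4/5, x = -1/6). Sum: (-1) * (7/6)^(-4/5).

First insight: x = (-1/6) and (1)_k (C = -1, x = -1/6) is k! itself.
Term ratio: r(k) = (-1/6) * (k+4/5) / [(k+1)] ; factor over Q: parameters, x = (-1/6), and C = -1.


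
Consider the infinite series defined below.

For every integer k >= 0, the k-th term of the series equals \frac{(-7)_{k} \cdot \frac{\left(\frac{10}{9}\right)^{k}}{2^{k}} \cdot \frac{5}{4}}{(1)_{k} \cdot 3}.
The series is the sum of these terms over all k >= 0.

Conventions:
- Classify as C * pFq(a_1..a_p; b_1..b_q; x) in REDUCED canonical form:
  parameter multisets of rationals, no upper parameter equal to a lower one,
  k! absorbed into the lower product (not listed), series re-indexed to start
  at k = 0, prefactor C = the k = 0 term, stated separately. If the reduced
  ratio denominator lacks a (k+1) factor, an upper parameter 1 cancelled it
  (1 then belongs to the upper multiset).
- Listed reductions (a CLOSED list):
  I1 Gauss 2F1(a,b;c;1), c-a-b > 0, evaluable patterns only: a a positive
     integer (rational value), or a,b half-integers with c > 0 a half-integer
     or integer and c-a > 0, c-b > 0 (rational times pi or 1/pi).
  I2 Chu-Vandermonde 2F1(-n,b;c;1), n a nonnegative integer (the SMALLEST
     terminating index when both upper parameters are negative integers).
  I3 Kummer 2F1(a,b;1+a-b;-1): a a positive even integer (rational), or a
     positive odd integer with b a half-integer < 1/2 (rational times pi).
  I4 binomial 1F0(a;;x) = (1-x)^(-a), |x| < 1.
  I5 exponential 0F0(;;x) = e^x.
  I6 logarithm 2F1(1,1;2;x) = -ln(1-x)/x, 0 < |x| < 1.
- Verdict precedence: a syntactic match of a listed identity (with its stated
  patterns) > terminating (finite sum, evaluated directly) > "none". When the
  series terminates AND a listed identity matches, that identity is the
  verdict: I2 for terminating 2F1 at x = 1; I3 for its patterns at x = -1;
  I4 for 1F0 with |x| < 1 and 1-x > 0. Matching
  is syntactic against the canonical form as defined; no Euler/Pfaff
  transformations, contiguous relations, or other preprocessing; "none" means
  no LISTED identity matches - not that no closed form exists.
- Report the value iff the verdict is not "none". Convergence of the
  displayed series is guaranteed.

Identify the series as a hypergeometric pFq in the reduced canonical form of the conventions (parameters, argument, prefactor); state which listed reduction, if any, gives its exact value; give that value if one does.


x = \frac{5}{9} here; the reduced form reads 1F0, upper {-7}, lower {-}, C = \frac{5}{12}. Verdict at x = \frac{5}{9}: the binomial series (I4) matches (the 1F0 binomial series: exponent 7, x = \frac{5}{9}). Sum: \frac{20480}{14348907}.

Structural cue: from the first term \frac{5}{12}: the two k-th powers (prefactor 5/12) combine into one argument.
Ratio: r(k) = \frac{5}{9} * (k-7) / [(k+1)] - rational in k, leading ratio \frac{5}{9}; with t_0 = \frac{5}{12}, classification follows.


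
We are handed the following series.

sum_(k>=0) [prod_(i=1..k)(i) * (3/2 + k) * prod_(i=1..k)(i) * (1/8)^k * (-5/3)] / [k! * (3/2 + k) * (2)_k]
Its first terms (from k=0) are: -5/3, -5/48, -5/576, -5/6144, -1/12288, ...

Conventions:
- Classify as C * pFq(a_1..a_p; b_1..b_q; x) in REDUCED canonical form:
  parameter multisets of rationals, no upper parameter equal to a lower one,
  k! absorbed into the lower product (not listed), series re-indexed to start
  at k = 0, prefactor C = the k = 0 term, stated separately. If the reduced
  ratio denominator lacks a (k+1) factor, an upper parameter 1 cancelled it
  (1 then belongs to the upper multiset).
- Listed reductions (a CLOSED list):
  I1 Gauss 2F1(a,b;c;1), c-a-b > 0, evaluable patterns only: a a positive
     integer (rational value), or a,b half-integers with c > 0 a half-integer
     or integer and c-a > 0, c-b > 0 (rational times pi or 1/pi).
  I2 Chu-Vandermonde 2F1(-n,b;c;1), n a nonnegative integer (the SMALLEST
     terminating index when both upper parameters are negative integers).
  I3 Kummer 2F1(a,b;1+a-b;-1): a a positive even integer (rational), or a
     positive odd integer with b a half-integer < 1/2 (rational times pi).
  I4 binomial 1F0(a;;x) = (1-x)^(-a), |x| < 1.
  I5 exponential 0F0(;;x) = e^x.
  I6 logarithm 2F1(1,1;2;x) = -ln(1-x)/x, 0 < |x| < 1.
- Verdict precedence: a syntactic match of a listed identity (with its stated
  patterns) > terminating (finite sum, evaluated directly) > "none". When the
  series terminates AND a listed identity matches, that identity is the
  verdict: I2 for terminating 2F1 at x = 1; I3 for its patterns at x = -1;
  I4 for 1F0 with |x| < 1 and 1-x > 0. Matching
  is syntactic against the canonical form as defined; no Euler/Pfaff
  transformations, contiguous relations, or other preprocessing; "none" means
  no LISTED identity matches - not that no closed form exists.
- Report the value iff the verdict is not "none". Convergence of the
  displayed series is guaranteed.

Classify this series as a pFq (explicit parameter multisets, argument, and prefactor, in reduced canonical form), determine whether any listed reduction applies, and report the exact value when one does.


The series (x = 1/8) is 2F1: upper {1, 1}, lower {2}, prefactor -5/3. Verdict: the logarithmic series (I6) matches (the logarithm: parameters (1,1;2), x = 1/8). Hence: (40/3) * ln(7/8).

Structural cue: with t_0 = -5/3, the factor k + 3/2 cancels (top and bottom), leaving C = -5/3, x = 1/8.
Adjacent-term ratio: r(k) = (1/8) * (k+1) (k+1) / [(k+2) (k+1)] - rational; roots negated = parameters, x = (1/8), C = -5/3.


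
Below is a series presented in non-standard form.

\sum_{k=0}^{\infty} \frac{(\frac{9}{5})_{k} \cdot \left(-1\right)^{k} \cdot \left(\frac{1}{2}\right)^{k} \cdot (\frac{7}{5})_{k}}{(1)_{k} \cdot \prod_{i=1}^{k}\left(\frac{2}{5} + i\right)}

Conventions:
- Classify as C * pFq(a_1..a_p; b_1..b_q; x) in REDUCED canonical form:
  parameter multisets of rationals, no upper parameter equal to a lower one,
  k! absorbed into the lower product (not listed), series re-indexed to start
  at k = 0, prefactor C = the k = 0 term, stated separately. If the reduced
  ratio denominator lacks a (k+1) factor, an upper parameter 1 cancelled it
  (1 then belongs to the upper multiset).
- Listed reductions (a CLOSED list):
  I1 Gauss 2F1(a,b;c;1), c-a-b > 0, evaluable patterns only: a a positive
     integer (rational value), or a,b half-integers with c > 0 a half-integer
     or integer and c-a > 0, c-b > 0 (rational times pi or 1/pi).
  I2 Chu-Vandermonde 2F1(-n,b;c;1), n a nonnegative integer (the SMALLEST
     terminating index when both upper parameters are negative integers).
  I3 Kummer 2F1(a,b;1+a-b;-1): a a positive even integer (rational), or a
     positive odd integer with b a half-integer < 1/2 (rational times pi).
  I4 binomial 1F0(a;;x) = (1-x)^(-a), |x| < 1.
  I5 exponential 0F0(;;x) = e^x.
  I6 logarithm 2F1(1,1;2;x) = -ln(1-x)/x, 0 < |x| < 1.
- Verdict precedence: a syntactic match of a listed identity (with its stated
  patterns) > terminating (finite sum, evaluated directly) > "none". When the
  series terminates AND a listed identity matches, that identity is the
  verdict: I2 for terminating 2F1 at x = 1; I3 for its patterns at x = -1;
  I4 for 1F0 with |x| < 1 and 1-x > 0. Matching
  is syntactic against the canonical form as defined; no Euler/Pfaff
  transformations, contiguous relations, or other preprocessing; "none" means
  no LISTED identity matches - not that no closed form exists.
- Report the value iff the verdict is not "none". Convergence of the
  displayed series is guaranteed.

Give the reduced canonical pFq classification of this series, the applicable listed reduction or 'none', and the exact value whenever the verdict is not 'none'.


First insight: from the first term 1: the parameter 7/5 appears in both the upper and lower lists and cancels.
Adjacent-term ratio: r(k) = -\frac{1}{2} * (k+\frac{9}{5}) / [(k+1)] - rational in k. x = -\frac{1}{2}; t_0 = 1; negate the roots.

At argument -\frac{1}{2}: a 1F0 with upper {\frac{9}{5}}, lower {-}, scaled by C = 1. Verdict: the binomial series (I4) applies (the 1F0 binomial series: exponent -9/5, x = -\frac{1}{2}). Hence: \left(\frac{3}{2}\right)^{-\frac{9}{5}}.


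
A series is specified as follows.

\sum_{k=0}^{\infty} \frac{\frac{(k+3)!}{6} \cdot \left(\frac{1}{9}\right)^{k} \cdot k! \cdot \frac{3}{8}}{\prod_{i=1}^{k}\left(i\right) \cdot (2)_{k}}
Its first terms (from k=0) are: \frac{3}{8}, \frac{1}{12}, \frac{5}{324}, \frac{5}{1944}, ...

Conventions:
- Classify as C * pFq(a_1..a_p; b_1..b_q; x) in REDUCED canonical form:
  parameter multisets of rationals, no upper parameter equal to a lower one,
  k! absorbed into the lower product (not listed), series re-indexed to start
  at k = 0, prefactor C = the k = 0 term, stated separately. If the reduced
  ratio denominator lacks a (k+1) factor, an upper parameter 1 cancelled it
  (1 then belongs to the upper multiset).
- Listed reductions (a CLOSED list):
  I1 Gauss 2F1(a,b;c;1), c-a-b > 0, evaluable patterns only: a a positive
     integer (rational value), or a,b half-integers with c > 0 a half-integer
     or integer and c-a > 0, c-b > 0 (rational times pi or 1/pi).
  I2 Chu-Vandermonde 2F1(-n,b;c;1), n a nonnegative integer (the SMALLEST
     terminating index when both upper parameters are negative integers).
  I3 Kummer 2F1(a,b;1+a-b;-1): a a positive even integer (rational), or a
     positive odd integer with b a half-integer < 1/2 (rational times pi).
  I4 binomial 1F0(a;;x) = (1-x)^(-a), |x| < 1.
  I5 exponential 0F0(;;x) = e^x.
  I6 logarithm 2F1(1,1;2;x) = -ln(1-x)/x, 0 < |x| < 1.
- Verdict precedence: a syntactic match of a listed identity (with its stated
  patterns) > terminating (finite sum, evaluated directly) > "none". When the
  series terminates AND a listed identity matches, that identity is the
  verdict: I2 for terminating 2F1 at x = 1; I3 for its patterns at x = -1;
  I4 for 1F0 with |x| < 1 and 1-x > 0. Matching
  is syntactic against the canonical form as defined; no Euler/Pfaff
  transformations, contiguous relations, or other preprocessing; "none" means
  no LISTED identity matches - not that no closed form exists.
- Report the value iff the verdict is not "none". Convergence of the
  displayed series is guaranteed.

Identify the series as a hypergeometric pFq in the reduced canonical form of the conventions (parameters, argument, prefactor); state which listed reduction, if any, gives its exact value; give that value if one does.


This is \frac{3}{8} * 2F1(1, 4; 2; \frac{1}{9}) in reduced canonical form. Verdict: none (x = \frac{1}{9}): each listed identity misses the multisets {1, 4} ; {2}.

Key step: from the first term \frac{3}{8}: the product of the first k integers (C = 3/8, x = 1/9) is k!.
Consecutive-term ratio: r(k) = \frac{1}{9} * (k+1) (k+4) / [(k+2) (k+1)] ; factor over Q: parameters, x = \frac{1}{9}, and C = \frac{3}{8}.


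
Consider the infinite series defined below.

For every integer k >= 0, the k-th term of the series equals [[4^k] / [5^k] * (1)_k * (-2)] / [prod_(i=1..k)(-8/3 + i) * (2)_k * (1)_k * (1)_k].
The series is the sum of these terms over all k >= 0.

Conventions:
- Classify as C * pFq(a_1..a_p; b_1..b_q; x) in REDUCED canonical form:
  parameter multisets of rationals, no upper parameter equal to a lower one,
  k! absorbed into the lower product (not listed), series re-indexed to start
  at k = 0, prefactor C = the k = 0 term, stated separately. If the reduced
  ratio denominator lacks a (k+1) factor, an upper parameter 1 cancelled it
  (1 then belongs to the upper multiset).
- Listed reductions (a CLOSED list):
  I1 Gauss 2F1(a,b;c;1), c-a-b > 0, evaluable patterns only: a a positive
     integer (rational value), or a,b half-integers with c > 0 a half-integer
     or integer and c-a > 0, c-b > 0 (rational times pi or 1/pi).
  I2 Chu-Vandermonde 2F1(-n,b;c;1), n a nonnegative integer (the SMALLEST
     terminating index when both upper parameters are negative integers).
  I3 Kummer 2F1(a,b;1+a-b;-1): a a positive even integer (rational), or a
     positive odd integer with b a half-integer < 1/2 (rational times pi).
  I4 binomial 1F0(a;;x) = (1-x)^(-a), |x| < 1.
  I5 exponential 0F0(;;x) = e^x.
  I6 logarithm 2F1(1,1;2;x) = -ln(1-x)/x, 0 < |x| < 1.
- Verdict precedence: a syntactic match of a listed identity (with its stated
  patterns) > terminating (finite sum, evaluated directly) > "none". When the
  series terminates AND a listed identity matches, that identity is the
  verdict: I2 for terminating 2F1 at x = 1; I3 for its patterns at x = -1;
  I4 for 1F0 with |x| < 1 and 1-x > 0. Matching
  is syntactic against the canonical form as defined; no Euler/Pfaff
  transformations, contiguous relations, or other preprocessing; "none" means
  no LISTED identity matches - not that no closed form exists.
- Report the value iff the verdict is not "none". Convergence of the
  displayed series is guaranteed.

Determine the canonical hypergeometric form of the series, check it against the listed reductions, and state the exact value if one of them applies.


The tell: t_0 = -2 here, and the parameter 1 appears in both the upper and lower lists and cancels.
Term ratio: r(k) = (4/5) * 1 / [(k-5/3) (k+2) (k+1)] - poly over poly, x = (4/5) from leading terms; C = -2 at k = 0.

This is -2 * 0F2(-; -5/3, 2; 4/5) in reduced canonical form. Verdict: none - at argument 4/5 the multisets {-} ; {-5/3, 2} match no listed identity.
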